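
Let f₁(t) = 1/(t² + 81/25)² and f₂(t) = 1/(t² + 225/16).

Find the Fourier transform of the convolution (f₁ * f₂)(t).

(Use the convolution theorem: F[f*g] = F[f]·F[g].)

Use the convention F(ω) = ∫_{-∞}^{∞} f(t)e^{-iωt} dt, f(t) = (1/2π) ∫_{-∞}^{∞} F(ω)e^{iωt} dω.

F[f₁*f₂](ω) = \frac{10 \pi^{2} \left(9 \left|{\omega}\right| + 5\right) e^{- \frac{111 \left|{\omega}\right|}{20}}}{2187}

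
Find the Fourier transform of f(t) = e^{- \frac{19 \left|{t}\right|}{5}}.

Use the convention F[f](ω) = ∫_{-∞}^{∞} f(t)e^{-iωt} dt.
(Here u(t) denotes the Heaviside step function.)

F(ω) = \frac{190}{25 \omega^{2} + 361}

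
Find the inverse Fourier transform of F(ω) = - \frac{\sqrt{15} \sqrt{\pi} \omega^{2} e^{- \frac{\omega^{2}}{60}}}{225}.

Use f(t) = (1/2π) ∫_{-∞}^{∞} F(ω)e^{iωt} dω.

f(t) = \left(60 t^{2} - 2\right) e^{- 15 t^{2}}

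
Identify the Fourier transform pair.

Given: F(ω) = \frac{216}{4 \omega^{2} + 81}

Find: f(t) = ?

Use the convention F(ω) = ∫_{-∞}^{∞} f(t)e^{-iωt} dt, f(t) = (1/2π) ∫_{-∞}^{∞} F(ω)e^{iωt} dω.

f(t) = 6 e^{- \frac{9 \left|{t}\right|}{2}}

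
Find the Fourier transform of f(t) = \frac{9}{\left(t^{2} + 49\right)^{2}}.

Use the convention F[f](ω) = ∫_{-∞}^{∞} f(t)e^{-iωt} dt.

F(ω) = \frac{9 \pi \left(7 \left|{\omega}\right| + 1\right) e^{- 7 \left|{\omega}\right|}}{686}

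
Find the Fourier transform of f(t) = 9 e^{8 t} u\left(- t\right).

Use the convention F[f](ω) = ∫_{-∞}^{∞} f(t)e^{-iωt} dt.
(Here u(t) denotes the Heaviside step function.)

F(ω) = - \frac{9}{i \omega - 8}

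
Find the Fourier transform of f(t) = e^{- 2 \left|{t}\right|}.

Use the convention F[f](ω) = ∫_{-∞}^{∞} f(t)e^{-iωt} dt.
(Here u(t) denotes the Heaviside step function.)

F(ω) = \frac{4}{\omega^{2} + 4}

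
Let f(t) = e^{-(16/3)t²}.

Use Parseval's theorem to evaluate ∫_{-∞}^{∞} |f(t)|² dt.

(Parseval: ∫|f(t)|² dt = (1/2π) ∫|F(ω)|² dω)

∫|f(t)|² dt = \frac{\sqrt{6} \sqrt{\pi}}{8}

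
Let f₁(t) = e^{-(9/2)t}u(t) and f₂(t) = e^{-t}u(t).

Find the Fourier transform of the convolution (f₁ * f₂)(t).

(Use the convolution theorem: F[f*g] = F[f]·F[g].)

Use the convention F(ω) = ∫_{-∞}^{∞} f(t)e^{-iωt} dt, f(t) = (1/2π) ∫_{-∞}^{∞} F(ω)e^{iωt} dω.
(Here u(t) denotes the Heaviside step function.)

F[f₁*f₂](ω) = \frac{2}{\left(i \omega + 1\right) \left(2 i \omega + 9\right)}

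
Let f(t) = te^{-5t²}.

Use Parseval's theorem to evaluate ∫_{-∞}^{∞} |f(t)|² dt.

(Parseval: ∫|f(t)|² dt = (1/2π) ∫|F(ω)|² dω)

∫|f(t)|² dt = \frac{\sqrt{10} \sqrt{\pi}}{200}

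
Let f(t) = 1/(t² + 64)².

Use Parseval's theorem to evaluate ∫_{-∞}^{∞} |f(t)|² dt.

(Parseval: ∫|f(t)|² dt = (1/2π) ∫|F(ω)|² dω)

∫|f(t)|² dt = \frac{5 \pi}{33554432}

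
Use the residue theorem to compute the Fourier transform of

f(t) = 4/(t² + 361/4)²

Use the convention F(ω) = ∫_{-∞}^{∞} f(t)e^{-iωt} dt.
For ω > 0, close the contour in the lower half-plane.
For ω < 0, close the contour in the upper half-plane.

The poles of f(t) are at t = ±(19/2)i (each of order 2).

Let g(z) = f(z)e^{-iωz}; for large |z| the factor e^{-iωz} decays in the lower half-plane when ω > 0 and in the upper half-plane when ω < 0.

Case ω > 0 (lower half-plane, clockwise contour ⇒ F(ω) = -2πi·ΣRes):
  Res_{z = - \frac{19 i}{2}} g(z) = \frac{4 i \left(19 \omega + 2\right) e^{- \frac{19 \omega}{2}}}{6859} (pole of order 2)
  F(ω) = -2πi·ΣRes = \frac{8 \pi \left(19 \omega + 2\right) e^{- \frac{19 \omega}{2}}}{6859}

Case ω < 0 (upper half-plane, counterclockwise contour ⇒ F(ω) = +2πi·ΣRes):
  Res_{z = \frac{19 i}{2}} g(z) = \frac{4 i \left(19 \omega - 2\right) e^{\frac{19 \omega}{2}}}{6859} (pole of order 2)
  F(ω) = 2πi·ΣRes = \frac{8 \pi \left(2 - 19 \omega\right) e^{\frac{19 \omega}{2}}}{6859}

Both cases combine into a single formula in |ω|:

F(ω) = \frac{8 \pi \left(19 \left|{\omega}\right| + 2\right) e^{- \frac{19 \left|{\omega}\right|}{2}}}{6859}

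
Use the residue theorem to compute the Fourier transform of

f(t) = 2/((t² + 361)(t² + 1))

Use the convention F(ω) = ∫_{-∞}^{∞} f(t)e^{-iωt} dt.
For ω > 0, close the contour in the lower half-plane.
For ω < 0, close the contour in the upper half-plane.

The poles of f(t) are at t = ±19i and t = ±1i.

Let g(z) = f(z)e^{-iωz}; for large |z| the factor e^{-iωz} decays in the lower half-plane when ω > 0 and in the upper half-plane when ω < 0.

Case ω > 0 (lower half-plane, clockwise contour ⇒ F(ω) = -2πi·ΣRes):
  Res_{z = - 19 i} g(z) = - \frac{i e^{- 19 \omega}}{6840}
  Res_{z = - i} g(z) = \frac{i e^{- \omega}}{360}
  F(ω) = -2πi·ΣRes = \frac{\pi e^{- \omega}}{180} - \frac{\pi e^{- 19 \omega}}{3420}

Case ω < 0 (upper half-plane, counterclockwise contour ⇒ F(ω) = +2πi·ΣRes):
  Res_{z = 19 i} g(z) = \frac{i e^{19 \omega}}{6840}
  Res_{z = i} g(z) = - \frac{i e^{\omega}}{360}
  F(ω) = 2πi·ΣRes = \frac{\pi \left(19 - e^{18 \omega}\right) e^{\omega}}{3420}

Both cases combine into a single formula in |ω|:

F(ω) = \frac{\pi e^{- \left|{\omega}\right|}}{180} - \frac{\pi e^{- 19 \left|{\omega}\right|}}{3420}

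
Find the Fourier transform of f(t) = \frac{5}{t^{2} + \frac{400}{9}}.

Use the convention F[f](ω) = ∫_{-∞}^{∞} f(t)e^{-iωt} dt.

F(ω) = \frac{3 \pi e^{- \frac{20 \left|{\omega}\right|}{3}}}{4}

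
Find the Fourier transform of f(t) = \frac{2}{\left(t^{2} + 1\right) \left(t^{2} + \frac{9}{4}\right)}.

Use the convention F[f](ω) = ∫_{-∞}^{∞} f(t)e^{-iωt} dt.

F(ω) = \frac{8 \pi e^{- \left|{\omega}\right|}}{5} - \frac{16 \pi e^{- \frac{3 \left|{\omega}\right|}{2}}}{15}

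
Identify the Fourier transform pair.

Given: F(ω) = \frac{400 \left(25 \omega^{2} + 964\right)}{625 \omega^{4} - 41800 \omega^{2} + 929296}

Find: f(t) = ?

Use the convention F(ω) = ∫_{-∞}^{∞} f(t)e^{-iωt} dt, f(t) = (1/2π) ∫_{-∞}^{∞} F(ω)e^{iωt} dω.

f(t) = 5 e^{- \frac{8 \left|{t}\right|}{5}} \cos{\left(6 t \right)}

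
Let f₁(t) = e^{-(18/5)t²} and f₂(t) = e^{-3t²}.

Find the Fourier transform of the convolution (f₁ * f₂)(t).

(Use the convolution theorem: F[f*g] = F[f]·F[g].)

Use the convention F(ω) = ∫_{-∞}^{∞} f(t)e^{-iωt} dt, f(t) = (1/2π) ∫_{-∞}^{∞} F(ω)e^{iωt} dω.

F[f₁*f₂](ω) = \frac{\sqrt{30} \pi e^{- \frac{11 \omega^{2}}{72}}}{18}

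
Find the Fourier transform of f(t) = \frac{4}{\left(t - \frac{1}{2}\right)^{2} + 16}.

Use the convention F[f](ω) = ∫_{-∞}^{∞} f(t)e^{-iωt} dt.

F(ω) = \pi e^{- \frac{i \omega}{2} - 4 \left|{\omega}\right|}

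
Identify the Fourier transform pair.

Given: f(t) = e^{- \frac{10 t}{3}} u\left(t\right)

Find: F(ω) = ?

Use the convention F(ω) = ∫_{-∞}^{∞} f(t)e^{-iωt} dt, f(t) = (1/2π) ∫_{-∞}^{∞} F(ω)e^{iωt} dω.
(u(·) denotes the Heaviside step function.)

F(ω) = \frac{3}{3 i \omega + 10}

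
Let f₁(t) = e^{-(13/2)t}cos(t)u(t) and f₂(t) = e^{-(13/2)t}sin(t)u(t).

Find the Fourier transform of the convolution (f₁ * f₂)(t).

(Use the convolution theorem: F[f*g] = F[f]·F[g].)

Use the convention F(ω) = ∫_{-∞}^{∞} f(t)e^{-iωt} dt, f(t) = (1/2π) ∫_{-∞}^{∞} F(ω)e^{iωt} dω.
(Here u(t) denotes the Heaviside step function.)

F[f₁*f₂](ω) = \frac{8 \left(2 i \omega + 13\right)}{\left(\left(2 i \omega + 13\right)^{2} + 4\right)^{2}}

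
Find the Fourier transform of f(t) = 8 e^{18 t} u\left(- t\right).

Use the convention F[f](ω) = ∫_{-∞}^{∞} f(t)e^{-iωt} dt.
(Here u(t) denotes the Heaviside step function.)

F(ω) = - \frac{8}{i \omega - 18}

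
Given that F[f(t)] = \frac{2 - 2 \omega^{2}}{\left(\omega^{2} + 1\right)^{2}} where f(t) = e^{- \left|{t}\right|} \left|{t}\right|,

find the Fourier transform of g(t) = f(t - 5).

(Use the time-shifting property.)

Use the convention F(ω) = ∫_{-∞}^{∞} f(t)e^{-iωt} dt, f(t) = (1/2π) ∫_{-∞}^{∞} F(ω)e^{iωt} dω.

F[g](ω) = \frac{2 \left(1 - \omega^{2}\right) e^{- 5 i \omega}}{\left(\omega^{2} + 1\right)^{2}}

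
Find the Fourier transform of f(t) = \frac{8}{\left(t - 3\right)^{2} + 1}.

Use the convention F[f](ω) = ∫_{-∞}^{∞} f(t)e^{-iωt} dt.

F(ω) = 8 \pi e^{- 3 i \omega - \left|{\omega}\right|}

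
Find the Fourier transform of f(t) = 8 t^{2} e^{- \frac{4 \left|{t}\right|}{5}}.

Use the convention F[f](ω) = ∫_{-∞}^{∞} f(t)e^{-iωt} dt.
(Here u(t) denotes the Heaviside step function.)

F(ω) = \frac{16000 \left(16 - 75 \omega^{2}\right)}{\left(25 \omega^{2} + 16\right)^{3}}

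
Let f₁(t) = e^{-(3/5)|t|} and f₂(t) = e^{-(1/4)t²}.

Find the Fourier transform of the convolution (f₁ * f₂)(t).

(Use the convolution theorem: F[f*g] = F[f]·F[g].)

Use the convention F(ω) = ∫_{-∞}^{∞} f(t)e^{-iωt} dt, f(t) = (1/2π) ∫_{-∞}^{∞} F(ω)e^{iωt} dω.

F[f₁*f₂](ω) = \frac{60 \sqrt{\pi} e^{- \omega^{2}}}{25 \omega^{2} + 9}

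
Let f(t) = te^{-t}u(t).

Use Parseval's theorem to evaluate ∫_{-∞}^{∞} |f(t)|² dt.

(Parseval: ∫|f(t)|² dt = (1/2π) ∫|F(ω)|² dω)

∫|f(t)|² dt = \frac{1}{4}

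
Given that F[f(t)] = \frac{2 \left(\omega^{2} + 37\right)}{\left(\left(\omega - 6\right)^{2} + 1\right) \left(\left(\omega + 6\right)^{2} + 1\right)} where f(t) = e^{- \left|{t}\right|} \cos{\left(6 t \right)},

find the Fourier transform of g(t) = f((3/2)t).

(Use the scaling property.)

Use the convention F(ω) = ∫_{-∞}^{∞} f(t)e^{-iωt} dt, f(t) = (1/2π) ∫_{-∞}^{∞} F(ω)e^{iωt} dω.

F[g](ω) = \frac{12 \left(4 \omega^{2} + 333\right)}{16 \omega^{4} - 2520 \omega^{2} + 110889}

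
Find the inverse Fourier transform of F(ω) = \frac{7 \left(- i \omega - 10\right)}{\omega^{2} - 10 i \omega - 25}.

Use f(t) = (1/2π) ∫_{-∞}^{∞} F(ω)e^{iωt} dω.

f(t) = 7 \left(5 t + 1\right) e^{- 5 t} u\left(t\right)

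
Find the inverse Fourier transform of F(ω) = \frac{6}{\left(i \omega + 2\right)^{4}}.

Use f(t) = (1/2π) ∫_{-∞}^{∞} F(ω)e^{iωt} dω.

f(t) = t^{3} e^{- 2 t} u\left(t\right)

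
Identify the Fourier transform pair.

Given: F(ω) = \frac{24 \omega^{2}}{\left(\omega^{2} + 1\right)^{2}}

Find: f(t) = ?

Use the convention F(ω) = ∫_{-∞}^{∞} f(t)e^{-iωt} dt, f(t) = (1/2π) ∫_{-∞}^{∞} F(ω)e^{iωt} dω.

f(t) = 6 \left(1 - \left|{t}\right|\right) e^{- \left|{t}\right|}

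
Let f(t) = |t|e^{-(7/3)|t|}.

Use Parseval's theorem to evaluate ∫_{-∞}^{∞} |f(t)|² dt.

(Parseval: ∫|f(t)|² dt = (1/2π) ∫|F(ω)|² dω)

∫|f(t)|² dt = \frac{27}{686}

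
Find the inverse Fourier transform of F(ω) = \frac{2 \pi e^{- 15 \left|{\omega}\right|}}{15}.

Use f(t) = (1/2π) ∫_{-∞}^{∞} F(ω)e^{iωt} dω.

f(t) = \frac{2}{t^{2} + 225}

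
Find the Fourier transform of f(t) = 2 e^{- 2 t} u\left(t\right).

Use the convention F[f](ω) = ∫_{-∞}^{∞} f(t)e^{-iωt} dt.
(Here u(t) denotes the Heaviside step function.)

F(ω) = \frac{2}{i \omega + 2}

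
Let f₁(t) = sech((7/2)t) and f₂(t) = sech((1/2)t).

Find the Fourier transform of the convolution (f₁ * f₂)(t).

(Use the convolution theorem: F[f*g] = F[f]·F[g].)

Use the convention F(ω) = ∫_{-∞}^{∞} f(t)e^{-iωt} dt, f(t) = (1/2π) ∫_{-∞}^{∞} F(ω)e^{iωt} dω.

F[f₁*f₂](ω) = \frac{4 \pi^{2}}{7 \cosh{\left(\frac{\pi \omega}{7} \right)} \cosh{\left(\pi \omega \right)}}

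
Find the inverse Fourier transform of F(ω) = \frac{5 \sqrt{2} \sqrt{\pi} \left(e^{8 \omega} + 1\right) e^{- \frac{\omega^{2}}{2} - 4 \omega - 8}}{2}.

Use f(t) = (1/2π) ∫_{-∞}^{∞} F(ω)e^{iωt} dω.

f(t) = 5 e^{- \frac{t^{2}}{2}} \cos{\left(4 t \right)}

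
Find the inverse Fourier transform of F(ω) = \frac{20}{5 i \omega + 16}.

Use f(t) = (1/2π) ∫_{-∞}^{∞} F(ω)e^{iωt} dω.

f(t) = 4 e^{- \frac{16 t}{5}} u\left(t\right)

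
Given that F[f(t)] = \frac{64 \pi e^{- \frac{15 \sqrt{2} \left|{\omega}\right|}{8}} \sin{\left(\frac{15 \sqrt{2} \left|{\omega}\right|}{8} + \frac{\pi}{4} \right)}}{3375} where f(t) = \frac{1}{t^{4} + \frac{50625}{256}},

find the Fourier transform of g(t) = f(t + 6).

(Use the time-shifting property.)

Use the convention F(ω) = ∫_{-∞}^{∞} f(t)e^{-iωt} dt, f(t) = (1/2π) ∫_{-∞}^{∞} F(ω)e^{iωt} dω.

F[g](ω) = \frac{64 \pi e^{6 i \omega - \frac{15 \sqrt{2} \left|{\omega}\right|}{8}} \sin{\left(\frac{15 \sqrt{2} \left|{\omega}\right|}{8} + \frac{\pi}{4} \right)}}{3375}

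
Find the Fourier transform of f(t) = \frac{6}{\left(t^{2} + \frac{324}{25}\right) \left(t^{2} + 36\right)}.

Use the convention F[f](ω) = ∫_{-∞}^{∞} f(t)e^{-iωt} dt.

F(ω) = - \frac{25 \pi e^{- 6 \left|{\omega}\right|}}{576} + \frac{125 \pi e^{- \frac{18 \left|{\omega}\right|}{5}}}{1728}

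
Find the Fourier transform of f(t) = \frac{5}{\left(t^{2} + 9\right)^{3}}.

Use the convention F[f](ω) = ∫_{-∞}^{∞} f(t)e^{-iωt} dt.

F(ω) = \frac{5 \pi \left(3 \omega^{2} + 3 \left|{\omega}\right| + 1\right) e^{- 3 \left|{\omega}\right|}}{648}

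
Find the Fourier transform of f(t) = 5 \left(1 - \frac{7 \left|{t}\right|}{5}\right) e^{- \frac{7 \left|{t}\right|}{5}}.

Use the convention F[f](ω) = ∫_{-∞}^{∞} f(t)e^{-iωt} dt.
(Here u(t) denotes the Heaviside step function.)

F(ω) = \frac{17500 \omega^{2}}{\left(25 \omega^{2} + 49\right)^{2}}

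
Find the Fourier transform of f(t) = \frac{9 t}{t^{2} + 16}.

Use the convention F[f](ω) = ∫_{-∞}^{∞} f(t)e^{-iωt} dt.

F(ω) = - 9 i \pi e^{- 4 \left|{\omega}\right|} \operatorname{sign}{\left(\omega \right)}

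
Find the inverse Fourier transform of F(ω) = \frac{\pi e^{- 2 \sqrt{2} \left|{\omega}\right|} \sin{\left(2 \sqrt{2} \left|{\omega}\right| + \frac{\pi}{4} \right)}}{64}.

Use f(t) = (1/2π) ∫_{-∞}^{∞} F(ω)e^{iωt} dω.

f(t) = \frac{1}{t^{4} + 256}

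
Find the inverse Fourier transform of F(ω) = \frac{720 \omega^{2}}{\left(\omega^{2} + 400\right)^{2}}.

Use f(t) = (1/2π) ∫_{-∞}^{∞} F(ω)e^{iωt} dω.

f(t) = 9 \left(1 - 20 \left|{t}\right|\right) e^{- 20 \left|{t}\right|}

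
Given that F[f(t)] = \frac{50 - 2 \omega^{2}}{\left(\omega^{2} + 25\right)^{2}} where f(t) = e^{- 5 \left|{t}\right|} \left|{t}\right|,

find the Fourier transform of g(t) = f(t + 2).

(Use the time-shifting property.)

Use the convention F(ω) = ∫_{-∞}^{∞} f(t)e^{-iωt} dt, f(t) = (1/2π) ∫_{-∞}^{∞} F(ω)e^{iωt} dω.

F[g](ω) = \frac{2 \left(25 - \omega^{2}\right) e^{2 i \omega}}{\left(\omega^{2} + 25\right)^{2}}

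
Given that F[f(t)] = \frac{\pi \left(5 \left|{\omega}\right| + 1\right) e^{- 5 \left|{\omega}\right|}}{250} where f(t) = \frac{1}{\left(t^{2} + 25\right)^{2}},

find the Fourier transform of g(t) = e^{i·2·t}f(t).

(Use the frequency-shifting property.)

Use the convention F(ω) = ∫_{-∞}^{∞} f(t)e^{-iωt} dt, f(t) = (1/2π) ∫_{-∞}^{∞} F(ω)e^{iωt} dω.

F[g](ω) = \frac{\pi \left(5 \left|{\omega - 2}\right| + 1\right) e^{- 5 \left|{\omega - 2}\right|}}{250}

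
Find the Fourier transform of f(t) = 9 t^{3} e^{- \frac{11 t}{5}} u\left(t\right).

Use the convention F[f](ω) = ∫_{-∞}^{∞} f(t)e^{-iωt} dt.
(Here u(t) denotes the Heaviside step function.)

F(ω) = \frac{33750}{\left(5 i \omega + 11\right)^{4}}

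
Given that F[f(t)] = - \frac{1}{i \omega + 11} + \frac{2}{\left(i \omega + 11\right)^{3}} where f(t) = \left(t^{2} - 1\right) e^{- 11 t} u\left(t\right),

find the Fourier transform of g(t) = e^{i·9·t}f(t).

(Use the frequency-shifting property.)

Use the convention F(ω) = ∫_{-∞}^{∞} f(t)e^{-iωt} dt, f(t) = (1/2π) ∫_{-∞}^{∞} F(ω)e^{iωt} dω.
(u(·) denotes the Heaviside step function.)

F[g](ω) = \frac{2 i \left(\omega - 9\right) - \left(i \left(\omega - 9\right) + 11\right)^{3} + 22}{\left(i \left(\omega - 9\right) + 11\right)^{4}}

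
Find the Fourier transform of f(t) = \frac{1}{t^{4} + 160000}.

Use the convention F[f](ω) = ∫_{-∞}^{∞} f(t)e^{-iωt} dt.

F(ω) = \frac{\pi e^{- 10 \sqrt{2} \left|{\omega}\right|} \sin{\left(10 \sqrt{2} \left|{\omega}\right| + \frac{\pi}{4} \right)}}{8000}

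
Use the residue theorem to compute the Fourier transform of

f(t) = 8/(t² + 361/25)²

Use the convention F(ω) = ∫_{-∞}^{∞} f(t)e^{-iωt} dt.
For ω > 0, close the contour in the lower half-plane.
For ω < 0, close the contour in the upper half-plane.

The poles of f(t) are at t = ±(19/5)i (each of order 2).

Let g(z) = f(z)e^{-iωz}; for large |z| the factor e^{-iωz} decays in the lower half-plane when ω > 0 and in the upper half-plane when ω < 0.

Case ω > 0 (lower half-plane, clockwise contour ⇒ F(ω) = -2πi·ΣRes):
  Res_{z = - \frac{19 i}{5}} g(z) = \frac{50 i \left(19 \omega + 5\right) e^{- \frac{19 \omega}{5}}}{6859} (pole of order 2)
  F(ω) = -2πi·ΣRes = \frac{100 \pi \left(19 \omega + 5\right) e^{- \frac{19 \omega}{5}}}{6859}

Case ω < 0 (upper half-plane, counterclockwise contour ⇒ F(ω) = +2πi·ΣRes):
  Res_{z = \frac{19 i}{5}} g(z) = \frac{50 i \left(19 \omega - 5\right) e^{\frac{19 \omega}{5}}}{6859} (pole of order 2)
  F(ω) = 2πi·ΣRes = \frac{100 \pi \left(5 - 19 \omega\right) e^{\frac{19 \omega}{5}}}{6859}

Both cases combine into a single formula in |ω|:

F(ω) = \frac{100 \pi \left(19 \left|{\omega}\right| + 5\right) e^{- \frac{19 \left|{\omega}\right|}{5}}}{6859}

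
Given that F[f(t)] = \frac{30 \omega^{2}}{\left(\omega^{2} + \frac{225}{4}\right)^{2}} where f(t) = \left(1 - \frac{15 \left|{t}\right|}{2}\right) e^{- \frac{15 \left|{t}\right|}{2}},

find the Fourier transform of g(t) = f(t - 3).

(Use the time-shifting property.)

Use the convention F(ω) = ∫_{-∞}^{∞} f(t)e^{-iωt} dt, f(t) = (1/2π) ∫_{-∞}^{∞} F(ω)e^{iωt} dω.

F[g](ω) = \frac{480 \omega^{2} e^{- 3 i \omega}}{\left(4 \omega^{2} + 225\right)^{2}}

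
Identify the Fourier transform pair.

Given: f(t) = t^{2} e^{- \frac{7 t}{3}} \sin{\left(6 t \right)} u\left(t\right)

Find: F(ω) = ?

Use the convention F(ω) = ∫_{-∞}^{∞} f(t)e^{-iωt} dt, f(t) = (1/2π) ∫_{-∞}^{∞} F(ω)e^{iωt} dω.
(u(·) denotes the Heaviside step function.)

F(ω) = \frac{2916 \left(\left(3 i \omega + 7\right)^{2} - 108\right)}{\left(\left(3 i \omega + 7\right)^{2} + 324\right)^{3}}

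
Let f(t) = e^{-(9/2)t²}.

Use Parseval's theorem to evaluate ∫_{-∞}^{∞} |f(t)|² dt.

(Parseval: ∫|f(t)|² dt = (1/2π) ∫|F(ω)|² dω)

∫|f(t)|² dt = \frac{\sqrt{\pi}}{3}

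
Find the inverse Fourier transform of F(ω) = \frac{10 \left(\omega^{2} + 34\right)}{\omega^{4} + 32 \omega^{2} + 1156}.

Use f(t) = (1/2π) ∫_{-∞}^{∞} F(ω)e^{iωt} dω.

f(t) = e^{- 5 \left|{t}\right|} \cos{\left(3 \left|{t}\right| \right)}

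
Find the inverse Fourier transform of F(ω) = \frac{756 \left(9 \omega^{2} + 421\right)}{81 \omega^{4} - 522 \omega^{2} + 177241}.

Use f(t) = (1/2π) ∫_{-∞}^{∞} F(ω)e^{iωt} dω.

f(t) = 9 e^{- \frac{14 \left|{t}\right|}{3}} \cos{\left(5 \left|{t}\right| \right)}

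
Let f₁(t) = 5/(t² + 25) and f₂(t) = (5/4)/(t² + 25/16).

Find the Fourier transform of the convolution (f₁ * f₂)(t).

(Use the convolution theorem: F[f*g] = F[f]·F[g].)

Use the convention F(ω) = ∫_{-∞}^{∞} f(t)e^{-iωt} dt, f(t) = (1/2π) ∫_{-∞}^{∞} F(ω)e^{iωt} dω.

F[f₁*f₂](ω) = \pi^{2} e^{- \frac{25 \left|{\omega}\right|}{4}}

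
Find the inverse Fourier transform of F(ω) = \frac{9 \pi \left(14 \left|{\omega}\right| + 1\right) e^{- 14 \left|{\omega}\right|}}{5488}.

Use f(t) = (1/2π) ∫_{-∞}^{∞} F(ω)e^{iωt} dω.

f(t) = \frac{9}{\left(t^{2} + 196\right)^{2}}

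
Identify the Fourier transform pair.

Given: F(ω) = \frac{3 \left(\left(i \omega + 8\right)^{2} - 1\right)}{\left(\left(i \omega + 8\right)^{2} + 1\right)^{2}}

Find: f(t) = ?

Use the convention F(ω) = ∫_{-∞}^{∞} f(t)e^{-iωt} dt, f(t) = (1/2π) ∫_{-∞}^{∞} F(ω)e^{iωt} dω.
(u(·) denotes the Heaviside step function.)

f(t) = 3 t e^{- 8 t} \cos{\left(t \right)} u\left(t\right)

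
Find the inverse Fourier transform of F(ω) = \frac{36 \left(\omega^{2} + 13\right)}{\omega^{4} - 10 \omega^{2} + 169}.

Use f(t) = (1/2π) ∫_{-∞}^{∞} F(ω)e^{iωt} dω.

f(t) = 9 e^{- 2 \left|{t}\right|} \cos{\left(3 \left|{t}\right| \right)}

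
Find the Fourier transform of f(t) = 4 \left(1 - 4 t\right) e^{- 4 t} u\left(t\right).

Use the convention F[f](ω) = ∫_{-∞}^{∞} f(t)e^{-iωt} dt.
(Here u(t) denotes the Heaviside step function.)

F(ω) = \frac{4 i \omega}{- \omega^{2} + 8 i \omega + 16}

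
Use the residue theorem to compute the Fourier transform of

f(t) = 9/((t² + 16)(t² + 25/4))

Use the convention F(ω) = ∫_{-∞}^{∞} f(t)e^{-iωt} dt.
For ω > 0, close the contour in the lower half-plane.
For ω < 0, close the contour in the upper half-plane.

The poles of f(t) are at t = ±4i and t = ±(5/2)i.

Let g(z) = f(z)e^{-iωz}; for large |z| the factor e^{-iωz} decays in the lower half-plane when ω > 0 and in the upper half-plane when ω < 0.

Case ω > 0 (lower half-plane, clockwise contour ⇒ F(ω) = -2πi·ΣRes):
  Res_{z = - 4 i} g(z) = - \frac{3 i e^{- 4 \omega}}{26}
  Res_{z = - \frac{5 i}{2}} g(z) = \frac{12 i e^{- \frac{5 \omega}{2}}}{65}
  F(ω) = -2πi·ΣRes = - \frac{3 \pi e^{- 4 \omega}}{13} + \frac{24 \pi e^{- \frac{5 \omega}{2}}}{65}

Case ω < 0 (upper half-plane, counterclockwise contour ⇒ F(ω) = +2πi·ΣRes):
  Res_{z = 4 i} g(z) = \frac{3 i e^{4 \omega}}{26}
  Res_{z = \frac{5 i}{2}} g(z) = - \frac{12 i e^{\frac{5 \omega}{2}}}{65}
  F(ω) = 2πi·ΣRes = \frac{3 \pi \left(8 e^{\frac{5 \omega}{2}} - 5 e^{4 \omega}\right)}{65}

Both cases combine into a single formula in |ω|:

F(ω) = - \frac{3 \pi e^{- 4 \left|{\omega}\right|}}{13} + \frac{24 \pi e^{- \frac{5 \left|{\omega}\right|}{2}}}{65}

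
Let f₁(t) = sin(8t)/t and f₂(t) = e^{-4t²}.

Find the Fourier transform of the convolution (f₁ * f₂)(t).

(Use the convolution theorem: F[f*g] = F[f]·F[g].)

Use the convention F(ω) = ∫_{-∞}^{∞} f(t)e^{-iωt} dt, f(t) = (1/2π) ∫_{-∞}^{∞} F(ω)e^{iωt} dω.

F[f₁*f₂](ω) = \begin{cases} \frac{\pi^{\frac{3}{2}} e^{- \frac{\omega^{2}}{16}}}{2} & \text{for}\: \omega > -8 \wedge \omega < 8 \\0 & \text{otherwise} \end{cases}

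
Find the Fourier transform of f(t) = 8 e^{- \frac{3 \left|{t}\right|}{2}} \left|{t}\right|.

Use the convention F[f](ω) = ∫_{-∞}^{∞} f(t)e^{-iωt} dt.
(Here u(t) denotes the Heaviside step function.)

F(ω) = \frac{64 \left(9 - 4 \omega^{2}\right)}{\left(4 \omega^{2} + 9\right)^{2}}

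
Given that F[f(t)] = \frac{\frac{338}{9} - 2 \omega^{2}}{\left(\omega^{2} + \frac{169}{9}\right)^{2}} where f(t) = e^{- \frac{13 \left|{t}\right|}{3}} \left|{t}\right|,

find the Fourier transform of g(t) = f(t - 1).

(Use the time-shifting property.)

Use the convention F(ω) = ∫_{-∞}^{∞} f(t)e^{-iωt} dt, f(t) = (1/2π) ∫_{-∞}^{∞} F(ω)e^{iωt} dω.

F[g](ω) = \frac{18 \left(169 - 9 \omega^{2}\right) e^{- i \omega}}{\left(9 \omega^{2} + 169\right)^{2}}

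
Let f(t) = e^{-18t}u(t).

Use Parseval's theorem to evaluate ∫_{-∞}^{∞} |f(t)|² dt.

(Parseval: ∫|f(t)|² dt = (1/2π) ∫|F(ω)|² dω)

∫|f(t)|² dt = \frac{1}{36}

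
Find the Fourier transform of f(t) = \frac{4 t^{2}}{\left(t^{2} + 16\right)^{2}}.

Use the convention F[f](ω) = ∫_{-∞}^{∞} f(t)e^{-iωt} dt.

F(ω) = \frac{\pi \left(1 - 4 \left|{\omega}\right|\right) e^{- 4 \left|{\omega}\right|}}{2}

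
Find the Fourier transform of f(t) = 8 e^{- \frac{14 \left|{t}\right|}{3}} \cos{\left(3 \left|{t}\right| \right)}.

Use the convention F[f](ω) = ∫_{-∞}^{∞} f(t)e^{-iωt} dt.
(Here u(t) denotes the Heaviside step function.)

F(ω) = \frac{672 \left(9 \omega^{2} + 277\right)}{81 \omega^{4} + 2070 \omega^{2} + 76729}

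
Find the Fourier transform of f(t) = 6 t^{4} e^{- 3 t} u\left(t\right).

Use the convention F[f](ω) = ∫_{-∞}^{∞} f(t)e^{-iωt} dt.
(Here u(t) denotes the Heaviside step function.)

F(ω) = \frac{144}{\left(i \omega + 3\right)^{5}}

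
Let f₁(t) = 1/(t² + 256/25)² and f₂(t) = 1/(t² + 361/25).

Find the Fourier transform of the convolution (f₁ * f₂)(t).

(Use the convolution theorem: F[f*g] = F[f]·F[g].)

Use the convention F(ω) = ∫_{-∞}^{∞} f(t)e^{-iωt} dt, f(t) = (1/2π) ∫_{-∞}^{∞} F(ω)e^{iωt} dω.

F[f₁*f₂](ω) = \frac{125 \pi^{2} \left(16 \left|{\omega}\right| + 5\right) e^{- 7 \left|{\omega}\right|}}{155648}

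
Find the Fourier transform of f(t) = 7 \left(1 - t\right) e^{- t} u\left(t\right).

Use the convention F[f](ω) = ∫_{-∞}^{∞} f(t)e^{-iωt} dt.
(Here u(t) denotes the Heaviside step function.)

F(ω) = \frac{7 i \omega}{- \omega^{2} + 2 i \omega + 1}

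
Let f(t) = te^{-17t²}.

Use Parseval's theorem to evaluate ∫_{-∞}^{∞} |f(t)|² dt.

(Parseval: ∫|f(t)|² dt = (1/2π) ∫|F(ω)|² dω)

∫|f(t)|² dt = \frac{\sqrt{34} \sqrt{\pi}}{2312}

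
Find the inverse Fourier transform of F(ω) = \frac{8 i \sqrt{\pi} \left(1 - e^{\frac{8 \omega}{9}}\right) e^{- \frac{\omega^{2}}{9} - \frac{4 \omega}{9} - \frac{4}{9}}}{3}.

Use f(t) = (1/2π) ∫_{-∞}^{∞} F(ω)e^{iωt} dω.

f(t) = 8 e^{- \frac{9 t^{2}}{4}} \sin{\left(2 t \right)}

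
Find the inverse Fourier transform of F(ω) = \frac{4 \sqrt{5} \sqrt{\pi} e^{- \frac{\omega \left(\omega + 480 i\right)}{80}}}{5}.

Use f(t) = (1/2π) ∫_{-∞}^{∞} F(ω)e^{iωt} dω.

f(t) = 8 e^{- 20 \left(t - 6\right)^{2}}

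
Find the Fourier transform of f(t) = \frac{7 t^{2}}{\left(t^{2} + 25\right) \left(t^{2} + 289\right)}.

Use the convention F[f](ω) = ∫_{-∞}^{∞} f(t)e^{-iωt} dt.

F(ω) = \frac{7 \pi \left(17 - 5 e^{12 \left|{\omega}\right|}\right) e^{- 17 \left|{\omega}\right|}}{264}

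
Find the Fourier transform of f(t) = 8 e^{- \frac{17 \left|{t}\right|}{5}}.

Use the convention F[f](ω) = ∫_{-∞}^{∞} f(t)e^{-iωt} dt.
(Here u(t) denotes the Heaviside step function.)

F(ω) = \frac{1360}{25 \omega^{2} + 289}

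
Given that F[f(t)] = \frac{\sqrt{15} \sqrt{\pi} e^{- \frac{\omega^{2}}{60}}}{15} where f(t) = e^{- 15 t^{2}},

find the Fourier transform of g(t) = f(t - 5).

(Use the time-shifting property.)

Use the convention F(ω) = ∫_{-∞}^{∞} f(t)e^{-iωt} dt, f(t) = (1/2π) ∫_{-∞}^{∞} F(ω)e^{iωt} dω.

F[g](ω) = \frac{\sqrt{15} \sqrt{\pi} e^{- \frac{\omega \left(\omega + 300 i\right)}{60}}}{15}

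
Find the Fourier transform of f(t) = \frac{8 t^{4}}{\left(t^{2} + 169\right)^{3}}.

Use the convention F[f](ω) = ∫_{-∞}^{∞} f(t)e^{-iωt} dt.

F(ω) = \frac{\pi \left(169 \omega^{2} - 65 \left|{\omega}\right| + 3\right) e^{- 13 \left|{\omega}\right|}}{13}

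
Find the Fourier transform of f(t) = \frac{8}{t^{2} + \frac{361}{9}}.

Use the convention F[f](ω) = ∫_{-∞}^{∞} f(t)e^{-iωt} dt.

F(ω) = \frac{24 \pi e^{- \frac{19 \left|{\omega}\right|}{3}}}{19}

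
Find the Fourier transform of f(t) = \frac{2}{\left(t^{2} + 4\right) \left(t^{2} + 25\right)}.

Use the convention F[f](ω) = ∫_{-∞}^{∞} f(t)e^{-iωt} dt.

F(ω) = \frac{\pi \left(5 e^{3 \left|{\omega}\right|} - 2\right) e^{- 5 \left|{\omega}\right|}}{105}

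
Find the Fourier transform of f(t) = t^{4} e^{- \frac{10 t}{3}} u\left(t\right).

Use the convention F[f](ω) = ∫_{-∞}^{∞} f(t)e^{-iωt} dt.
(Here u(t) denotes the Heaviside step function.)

F(ω) = \frac{5832}{\left(3 i \omega + 10\right)^{5}}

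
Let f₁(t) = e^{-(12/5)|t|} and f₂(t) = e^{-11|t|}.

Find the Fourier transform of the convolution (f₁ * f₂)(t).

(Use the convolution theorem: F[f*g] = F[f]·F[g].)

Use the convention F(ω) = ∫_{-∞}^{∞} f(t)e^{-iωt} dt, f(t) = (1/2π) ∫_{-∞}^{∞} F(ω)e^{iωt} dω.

F[f₁*f₂](ω) = \frac{2640}{\left(\omega^{2} + 121\right) \left(25 \omega^{2} + 144\right)}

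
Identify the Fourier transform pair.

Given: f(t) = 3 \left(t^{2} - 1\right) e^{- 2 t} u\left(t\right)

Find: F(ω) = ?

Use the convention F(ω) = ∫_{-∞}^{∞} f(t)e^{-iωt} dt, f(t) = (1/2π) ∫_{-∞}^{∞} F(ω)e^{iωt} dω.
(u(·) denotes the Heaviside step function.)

F(ω) = \frac{3 \left(2 i \omega - \left(i \omega + 2\right)^{3} + 4\right)}{\left(i \omega + 2\right)^{4}}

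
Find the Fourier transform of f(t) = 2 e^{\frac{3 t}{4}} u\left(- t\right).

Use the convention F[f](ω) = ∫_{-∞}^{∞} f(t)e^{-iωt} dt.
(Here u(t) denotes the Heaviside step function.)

F(ω) = - \frac{8}{4 i \omega - 3}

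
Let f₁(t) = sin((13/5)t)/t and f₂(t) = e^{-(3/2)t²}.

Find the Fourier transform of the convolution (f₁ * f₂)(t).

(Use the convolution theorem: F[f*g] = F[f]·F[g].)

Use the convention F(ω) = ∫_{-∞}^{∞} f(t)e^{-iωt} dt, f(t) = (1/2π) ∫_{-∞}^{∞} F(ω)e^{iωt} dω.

F[f₁*f₂](ω) = \begin{cases} \frac{\sqrt{6} \pi^{\frac{3}{2}} e^{- \frac{\omega^{2}}{6}}}{3} & \text{for}\: \omega > - \frac{13}{5} \wedge \omega < \frac{13}{5} \\0 & \text{otherwise} \end{cases}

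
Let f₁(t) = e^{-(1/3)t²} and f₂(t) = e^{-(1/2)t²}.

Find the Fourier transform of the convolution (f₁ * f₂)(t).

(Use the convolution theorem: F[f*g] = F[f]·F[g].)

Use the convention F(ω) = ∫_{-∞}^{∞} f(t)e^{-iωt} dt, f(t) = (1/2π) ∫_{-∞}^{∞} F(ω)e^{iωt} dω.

F[f₁*f₂](ω) = \sqrt{6} \pi e^{- \frac{5 \omega^{2}}{4}}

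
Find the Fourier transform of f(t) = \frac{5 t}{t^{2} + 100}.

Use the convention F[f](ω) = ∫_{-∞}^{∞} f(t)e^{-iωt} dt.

F(ω) = - 5 i \pi e^{- 10 \left|{\omega}\right|} \operatorname{sign}{\left(\omega \right)}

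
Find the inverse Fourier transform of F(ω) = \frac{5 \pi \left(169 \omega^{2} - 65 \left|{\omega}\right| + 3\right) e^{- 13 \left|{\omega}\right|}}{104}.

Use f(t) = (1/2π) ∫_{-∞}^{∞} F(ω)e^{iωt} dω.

f(t) = \frac{5 t^{4}}{\left(t^{2} + 169\right)^{3}}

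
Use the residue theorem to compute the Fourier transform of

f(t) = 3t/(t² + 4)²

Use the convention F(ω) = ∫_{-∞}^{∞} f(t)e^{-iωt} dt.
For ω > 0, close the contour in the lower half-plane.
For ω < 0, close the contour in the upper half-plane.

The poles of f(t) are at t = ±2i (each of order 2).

Let g(z) = f(z)e^{-iωz}; for large |z| the factor e^{-iωz} decays in the lower half-plane when ω > 0 and in the upper half-plane when ω < 0.

Case ω > 0 (lower half-plane, clockwise contour ⇒ F(ω) = -2πi·ΣRes):
  Res_{z = - 2 i} g(z) = \frac{3 \omega e^{- 2 \omega}}{8} (pole of order 2)
  F(ω) = -2πi·ΣRes = - \frac{3 i \pi \omega e^{- 2 \omega}}{4}

Case ω < 0 (upper half-plane, counterclockwise contour ⇒ F(ω) = +2πi·ΣRes):
  Res_{z = 2 i} g(z) = - \frac{3 \omega e^{2 \omega}}{8} (pole of order 2)
  F(ω) = 2πi·ΣRes = - \frac{3 i \pi \omega e^{2 \omega}}{4}

Both cases combine into a single formula in |ω|:

F(ω) = - \frac{3 i \pi \omega e^{- 2 \left|{\omega}\right|}}{4}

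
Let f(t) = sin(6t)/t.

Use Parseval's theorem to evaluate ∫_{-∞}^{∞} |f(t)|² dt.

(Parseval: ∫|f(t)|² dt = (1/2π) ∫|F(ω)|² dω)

∫|f(t)|² dt = 6 \pi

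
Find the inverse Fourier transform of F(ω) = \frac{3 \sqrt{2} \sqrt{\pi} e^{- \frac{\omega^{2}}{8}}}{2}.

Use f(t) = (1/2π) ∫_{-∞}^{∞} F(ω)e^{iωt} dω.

f(t) = 3 e^{- 2 t^{2}}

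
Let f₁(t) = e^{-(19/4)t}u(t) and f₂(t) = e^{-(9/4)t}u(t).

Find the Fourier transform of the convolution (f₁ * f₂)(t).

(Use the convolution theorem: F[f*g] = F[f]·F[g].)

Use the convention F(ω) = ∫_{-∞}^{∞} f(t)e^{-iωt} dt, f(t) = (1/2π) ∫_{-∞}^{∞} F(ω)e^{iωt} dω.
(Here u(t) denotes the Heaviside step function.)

F[f₁*f₂](ω) = \frac{16}{- 16 \omega^{2} + 112 i \omega + 171}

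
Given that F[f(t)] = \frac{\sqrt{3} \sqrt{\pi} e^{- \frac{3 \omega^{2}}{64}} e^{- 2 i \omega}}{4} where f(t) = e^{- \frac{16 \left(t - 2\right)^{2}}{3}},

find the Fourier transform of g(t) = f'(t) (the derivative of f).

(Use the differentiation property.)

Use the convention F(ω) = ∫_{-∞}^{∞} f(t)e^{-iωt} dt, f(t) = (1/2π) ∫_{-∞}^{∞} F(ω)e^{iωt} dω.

F[g](ω) = \frac{\sqrt{3} i \sqrt{\pi} \omega e^{- \frac{\omega \left(3 \omega + 128 i\right)}{64}}}{4}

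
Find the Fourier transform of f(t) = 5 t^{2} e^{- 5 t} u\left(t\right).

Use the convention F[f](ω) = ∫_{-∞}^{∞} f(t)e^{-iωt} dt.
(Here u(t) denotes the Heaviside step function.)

F(ω) = \frac{10}{\left(i \omega + 5\right)^{3}}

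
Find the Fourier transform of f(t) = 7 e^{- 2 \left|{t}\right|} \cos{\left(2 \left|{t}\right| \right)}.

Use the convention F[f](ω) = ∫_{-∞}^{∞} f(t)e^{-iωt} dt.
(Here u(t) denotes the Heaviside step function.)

F(ω) = \frac{28 \left(\omega^{2} + 8\right)}{\omega^{4} + 64}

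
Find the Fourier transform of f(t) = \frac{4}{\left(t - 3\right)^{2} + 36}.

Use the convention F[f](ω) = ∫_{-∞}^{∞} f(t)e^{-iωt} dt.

F(ω) = \frac{2 \pi e^{- 3 i \omega - 6 \left|{\omega}\right|}}{3}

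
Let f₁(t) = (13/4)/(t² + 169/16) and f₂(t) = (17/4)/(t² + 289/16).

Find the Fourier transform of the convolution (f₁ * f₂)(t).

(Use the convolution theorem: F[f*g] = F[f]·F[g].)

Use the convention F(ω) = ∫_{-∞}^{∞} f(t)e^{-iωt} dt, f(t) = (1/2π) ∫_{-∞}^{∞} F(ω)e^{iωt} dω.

F[f₁*f₂](ω) = \pi^{2} e^{- \frac{15 \left|{\omega}\right|}{2}}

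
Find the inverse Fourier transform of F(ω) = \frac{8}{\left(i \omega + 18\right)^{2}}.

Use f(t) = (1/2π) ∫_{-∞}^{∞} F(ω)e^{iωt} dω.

f(t) = 8 t e^{- 18 t} u\left(t\right)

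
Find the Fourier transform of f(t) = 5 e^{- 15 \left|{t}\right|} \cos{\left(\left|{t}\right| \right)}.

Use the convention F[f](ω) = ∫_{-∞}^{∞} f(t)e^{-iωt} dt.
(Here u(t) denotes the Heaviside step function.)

F(ω) = \frac{150 \left(\omega^{2} + 226\right)}{\omega^{4} + 448 \omega^{2} + 51076}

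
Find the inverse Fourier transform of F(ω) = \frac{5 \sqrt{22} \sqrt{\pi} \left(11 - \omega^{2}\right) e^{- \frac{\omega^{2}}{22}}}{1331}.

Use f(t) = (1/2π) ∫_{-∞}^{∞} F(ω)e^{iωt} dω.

f(t) = 5 t^{2} e^{- \frac{11 t^{2}}{2}}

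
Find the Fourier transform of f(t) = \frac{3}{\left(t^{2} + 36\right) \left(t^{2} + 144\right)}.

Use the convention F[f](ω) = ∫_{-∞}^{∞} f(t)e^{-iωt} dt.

F(ω) = \frac{\pi \left(2 e^{6 \left|{\omega}\right|} - 1\right) e^{- 12 \left|{\omega}\right|}}{432}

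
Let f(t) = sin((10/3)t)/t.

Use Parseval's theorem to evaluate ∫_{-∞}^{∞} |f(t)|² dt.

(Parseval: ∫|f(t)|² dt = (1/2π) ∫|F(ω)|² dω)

∫|f(t)|² dt = \frac{10 \pi}{3}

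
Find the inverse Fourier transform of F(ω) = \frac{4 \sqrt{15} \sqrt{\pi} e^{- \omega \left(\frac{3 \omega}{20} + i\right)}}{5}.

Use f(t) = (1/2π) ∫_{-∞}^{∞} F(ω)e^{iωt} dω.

f(t) = 4 e^{- \frac{5 \left(t - 1\right)^{2}}{3}}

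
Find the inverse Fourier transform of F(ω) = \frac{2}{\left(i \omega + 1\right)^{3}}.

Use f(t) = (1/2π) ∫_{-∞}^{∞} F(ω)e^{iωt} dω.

f(t) = t^{2} e^{- t} u\left(t\right)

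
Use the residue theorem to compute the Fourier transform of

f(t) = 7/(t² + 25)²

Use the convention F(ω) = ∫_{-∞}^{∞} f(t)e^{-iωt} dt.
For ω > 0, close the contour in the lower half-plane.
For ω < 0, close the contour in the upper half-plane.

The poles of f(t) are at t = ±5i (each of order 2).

Let g(z) = f(z)e^{-iωz}; for large |z| the factor e^{-iωz} decays in the lower half-plane when ω > 0 and in the upper half-plane when ω < 0.

Case ω > 0 (lower half-plane, clockwise contour ⇒ F(ω) = -2πi·ΣRes):
  Res_{z = - 5 i} g(z) = \frac{7 i \left(5 \omega + 1\right) e^{- 5 \omega}}{500} (pole of order 2)
  F(ω) = -2πi·ΣRes = \frac{7 \pi \left(5 \omega + 1\right) e^{- 5 \omega}}{250}

Case ω < 0 (upper half-plane, counterclockwise contour ⇒ F(ω) = +2πi·ΣRes):
  Res_{z = 5 i} g(z) = \frac{7 i \left(5 \omega - 1\right) e^{5 \omega}}{500} (pole of order 2)
  F(ω) = 2πi·ΣRes = \frac{7 \pi \left(1 - 5 \omega\right) e^{5 \omega}}{250}

Both cases combine into a single formula in |ω|:

F(ω) = \frac{7 \pi \left(5 \left|{\omega}\right| + 1\right) e^{- 5 \left|{\omega}\right|}}{250}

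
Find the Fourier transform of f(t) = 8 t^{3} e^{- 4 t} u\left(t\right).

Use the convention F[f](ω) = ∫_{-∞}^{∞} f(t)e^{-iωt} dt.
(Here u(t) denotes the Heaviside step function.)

F(ω) = \frac{48}{\left(i \omega + 4\right)^{4}}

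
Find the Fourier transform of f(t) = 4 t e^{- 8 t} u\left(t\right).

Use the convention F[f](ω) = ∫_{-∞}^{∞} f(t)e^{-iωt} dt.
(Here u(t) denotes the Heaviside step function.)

F(ω) = \frac{4}{\left(i \omega + 8\right)^{2}}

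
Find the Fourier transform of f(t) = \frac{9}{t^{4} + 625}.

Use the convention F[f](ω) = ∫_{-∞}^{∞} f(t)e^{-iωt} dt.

F(ω) = \frac{9 \pi e^{- \frac{5 \sqrt{2} \left|{\omega}\right|}{2}} \sin{\left(\frac{5 \sqrt{2} \left|{\omega}\right|}{2} + \frac{\pi}{4} \right)}}{125}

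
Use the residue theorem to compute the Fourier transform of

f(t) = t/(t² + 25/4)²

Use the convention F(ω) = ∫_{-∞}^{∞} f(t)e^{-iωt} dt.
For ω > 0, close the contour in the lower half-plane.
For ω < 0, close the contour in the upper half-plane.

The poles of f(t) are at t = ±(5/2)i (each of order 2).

Let g(z) = f(z)e^{-iωz}; for large |z| the factor e^{-iωz} decays in the lower half-plane when ω > 0 and in the upper half-plane when ω < 0.

Case ω > 0 (lower half-plane, clockwise contour ⇒ F(ω) = -2πi·ΣRes):
  Res_{z = - \frac{5 i}{2}} g(z) = \frac{\omega e^{- \frac{5 \omega}{2}}}{10} (pole of order 2)
  F(ω) = -2πi·ΣRes = - \frac{i \pi \omega e^{- \frac{5 \omega}{2}}}{5}

Case ω < 0 (upper half-plane, counterclockwise contour ⇒ F(ω) = +2πi·ΣRes):
  Res_{z = \frac{5 i}{2}} g(z) = - \frac{\omega e^{\frac{5 \omega}{2}}}{10} (pole of order 2)
  F(ω) = 2πi·ΣRes = - \frac{i \pi \omega e^{\frac{5 \omega}{2}}}{5}

Both cases combine into a single formula in |ω|:

F(ω) = - \frac{i \pi \omega e^{- \frac{5 \left|{\omega}\right|}{2}}}{5}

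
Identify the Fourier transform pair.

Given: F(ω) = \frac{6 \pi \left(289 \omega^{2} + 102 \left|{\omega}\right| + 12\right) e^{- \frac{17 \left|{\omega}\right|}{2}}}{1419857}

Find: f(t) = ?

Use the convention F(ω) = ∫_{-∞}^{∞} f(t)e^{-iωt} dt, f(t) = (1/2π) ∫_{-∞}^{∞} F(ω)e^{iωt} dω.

f(t) = \frac{6}{\left(t^{2} + \frac{289}{4}\right)^{3}}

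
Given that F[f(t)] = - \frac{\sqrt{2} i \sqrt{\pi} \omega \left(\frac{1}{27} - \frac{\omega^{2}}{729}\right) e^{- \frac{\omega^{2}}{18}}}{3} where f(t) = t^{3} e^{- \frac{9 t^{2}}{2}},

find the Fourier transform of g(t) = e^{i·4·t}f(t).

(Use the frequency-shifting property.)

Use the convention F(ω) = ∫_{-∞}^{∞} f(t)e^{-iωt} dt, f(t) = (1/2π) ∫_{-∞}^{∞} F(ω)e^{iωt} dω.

F[g](ω) = \frac{\sqrt{2} i \sqrt{\pi} \left(\omega - 4\right) \left(\left(\omega - 4\right)^{2} - 27\right) e^{- \frac{\left(\omega - 4\right)^{2}}{18}}}{2187}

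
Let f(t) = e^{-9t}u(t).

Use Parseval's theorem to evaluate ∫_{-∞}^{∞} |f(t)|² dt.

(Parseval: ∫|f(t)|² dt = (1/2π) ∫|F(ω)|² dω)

∫|f(t)|² dt = \frac{1}{18}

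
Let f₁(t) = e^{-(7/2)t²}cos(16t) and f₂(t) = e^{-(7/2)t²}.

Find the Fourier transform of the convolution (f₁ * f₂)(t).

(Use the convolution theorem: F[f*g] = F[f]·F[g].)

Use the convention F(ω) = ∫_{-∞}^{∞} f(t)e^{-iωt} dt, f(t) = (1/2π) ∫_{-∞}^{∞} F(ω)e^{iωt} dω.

F[f₁*f₂](ω) = \frac{\pi \left(e^{\frac{32 \omega}{7}} + 1\right) e^{- \frac{\omega^{2}}{7} - \frac{16 \omega}{7} - \frac{128}{7}}}{7}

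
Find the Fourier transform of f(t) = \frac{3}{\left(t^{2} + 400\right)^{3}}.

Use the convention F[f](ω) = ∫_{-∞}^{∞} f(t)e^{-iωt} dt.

F(ω) = \frac{3 \pi \left(400 \omega^{2} + 60 \left|{\omega}\right| + 3\right) e^{- 20 \left|{\omega}\right|}}{25600000}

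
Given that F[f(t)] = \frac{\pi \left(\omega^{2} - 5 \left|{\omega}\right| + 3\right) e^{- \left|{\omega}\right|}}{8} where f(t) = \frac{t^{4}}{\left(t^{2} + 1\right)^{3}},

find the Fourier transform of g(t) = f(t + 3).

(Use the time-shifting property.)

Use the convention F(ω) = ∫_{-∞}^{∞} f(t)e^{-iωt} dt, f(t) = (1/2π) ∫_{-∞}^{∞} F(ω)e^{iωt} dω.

F[g](ω) = \frac{\pi \left(\omega^{2} - 5 \left|{\omega}\right| + 3\right) e^{3 i \omega - \left|{\omega}\right|}}{8}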